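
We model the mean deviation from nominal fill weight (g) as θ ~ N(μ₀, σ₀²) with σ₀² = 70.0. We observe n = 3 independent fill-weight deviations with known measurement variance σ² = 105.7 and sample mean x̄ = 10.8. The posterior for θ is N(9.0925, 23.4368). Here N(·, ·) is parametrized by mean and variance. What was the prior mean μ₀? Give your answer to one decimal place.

The posterior mean is a precision-weighted average: μ_n = (τ₀μ₀ + τ_data·x̄)/(τ₀+τ_data), with τ₀=1/σ₀² and τ_data=n/σ².
Here τ₀ = 1/70.0 = 0.014286 and τ_data = 3/105.7 = 0.028382, so τ_n = 0.042668.
Rearranging for μ₀: μ₀ = (μ_n·τ_n − τ_data·x̄)/τ₀ = (9.0925·0.042668 − 0.028382·10.8) / 0.014286 = 0.081433/0.014286 ≈ 5.7.

μ₀ = 5.7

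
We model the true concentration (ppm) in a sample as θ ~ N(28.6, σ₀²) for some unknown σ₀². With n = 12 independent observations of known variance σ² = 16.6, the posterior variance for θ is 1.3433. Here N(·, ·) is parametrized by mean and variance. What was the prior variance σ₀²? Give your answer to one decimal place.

For the Normal–Normal model with known σ², precisions add: τ_n = τ₀ + n/σ².
So 1/σ₀² = 1/1.3433 − 12/16.6 = 0.744435 − 0.722892 = 0.021543.
Hence σ₀² = 1/0.021543 ≈ 46.4.

σ₀² = 46.4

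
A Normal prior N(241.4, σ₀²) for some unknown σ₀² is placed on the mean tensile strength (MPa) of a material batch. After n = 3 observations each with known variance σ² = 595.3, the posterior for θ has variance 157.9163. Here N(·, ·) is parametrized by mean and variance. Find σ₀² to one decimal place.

Posterior precision equals prior precision plus data precision: 1/σ_n² = 1/σ₀² + n/σ².
So 1/σ₀² = 1/157.9163 − 3/595.3 = 0.006332 − 0.005039 = 0.001293.
Hence σ₀² = 1/0.001293 ≈ 773.4.

σ₀² = 773.4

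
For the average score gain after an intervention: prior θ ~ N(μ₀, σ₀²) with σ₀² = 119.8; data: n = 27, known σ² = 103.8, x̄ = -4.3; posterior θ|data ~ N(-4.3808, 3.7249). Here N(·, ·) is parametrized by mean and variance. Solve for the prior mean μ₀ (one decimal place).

The posterior mean is a precision-weighted average: μ_n = (τ₀μ₀ + τ_data·x̄)/(τ₀+τ_data), with τ₀=1/σ₀² and τ_data=n/σ².
Here τ₀ = 1/119.8 = 0.008347 and τ_data = 27/103.8 = 0.260116, so τ_n = 0.268463.
Rearranging for μ₀: μ₀ = (μ_n·τ_n − τ_data·x̄)/τ₀ = (-4.3808·0.268463 − 0.260116·-4.3) / 0.008347 = -0.057584/0.008347 ≈ -6.9.

μ₀ = -6.9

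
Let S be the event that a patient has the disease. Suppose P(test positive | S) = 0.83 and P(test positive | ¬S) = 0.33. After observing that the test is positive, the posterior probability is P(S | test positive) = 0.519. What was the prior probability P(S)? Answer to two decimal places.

Bayes' rule in odds form gives O(S|E) = O(S)·[P(E|S)/P(E|¬S)], hence O(S) = O(S|E)/LR.
Posterior odds = 0.519/(1−0.519) = 1.0790. LR = 0.83/0.33 = 2.5152.
Prior odds = 1.0790/2.5152 = 0.4290, so P(S) = 0.4290/(1+0.4290) ≈ 0.30.

P(S) = 0.30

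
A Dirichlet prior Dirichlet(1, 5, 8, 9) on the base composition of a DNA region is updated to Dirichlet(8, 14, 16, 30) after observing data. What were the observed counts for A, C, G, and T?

For a Dirichlet(α) prior with multinomial counts c, the posterior is Dirichlet(α + c) componentwise.
Counts are posterior − prior componentwise: 8−1=7, 14−5=9, 16−8=8, 30−9=21.

counts (7, 9, 8, 21)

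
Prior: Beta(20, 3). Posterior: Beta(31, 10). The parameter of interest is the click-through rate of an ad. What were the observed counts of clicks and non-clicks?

11 clicks and 7 non-clicks

Beta is conjugate to the binomial likelihood: posterior = Beta(a+s, b+f).
Match parameters: s=31−20=11, f=10−3=7.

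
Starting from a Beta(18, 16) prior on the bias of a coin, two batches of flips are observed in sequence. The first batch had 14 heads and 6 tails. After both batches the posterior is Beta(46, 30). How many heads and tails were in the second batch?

14 heads and 8 tails

Sequential conjugate updates are equivalent to a single update on the pooled data, so total successes = posterior α − prior α and total failures = posterior β − prior β.
Total across both batches: 46−18=28 heads, 30−16=14 tails.
Subtract the first batch: 28−14=14 heads and 14−6=8 tails.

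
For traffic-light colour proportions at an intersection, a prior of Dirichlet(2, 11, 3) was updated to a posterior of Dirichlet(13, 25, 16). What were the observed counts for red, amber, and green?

counts (11, 14, 13)

For a Dirichlet(α) prior with multinomial counts c, the posterior is Dirichlet(α + c) componentwise.
Counts are posterior − prior componentwise: 13−2=11, 25−11=14, 16−3=13.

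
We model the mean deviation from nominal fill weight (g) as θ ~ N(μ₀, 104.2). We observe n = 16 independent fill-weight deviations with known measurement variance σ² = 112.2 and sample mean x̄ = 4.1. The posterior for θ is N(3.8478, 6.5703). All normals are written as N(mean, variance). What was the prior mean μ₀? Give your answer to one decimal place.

μ₀ = 0.1

With known observation variance, the Normal–Normal posterior has precision τ_n = τ₀ + n/σ² and mean μ_n = (τ₀μ₀ + (n/σ²)x̄)/τ_n.
Here τ₀ = 1/104.2 = 0.009597 and τ_data = 16/112.2 = 0.142602, so τ_n = 0.152199.
Rearranging for μ₀: μ₀ = (μ_n·τ_n − τ_data·x̄)/τ₀ = (3.8478·0.152199 − 0.142602·4.1) / 0.009597 = 0.000963/0.009597 ≈ 0.1.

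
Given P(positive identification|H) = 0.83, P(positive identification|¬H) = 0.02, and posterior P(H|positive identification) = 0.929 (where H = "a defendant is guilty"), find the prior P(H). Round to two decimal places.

P(H) = 0.24

Bayes' rule in odds form gives O(H|E) = O(H)·[P(E|H)/P(E|¬H)], hence O(H) = O(H|E)/LR.
Posterior odds = 0.929/(1−0.929) = 13.0845. LR = 0.83/0.02 = 41.5000.
Prior odds = 13.0845/41.5000 = 0.3153, so P(H) = 0.3153/(1+0.3153) ≈ 0.24.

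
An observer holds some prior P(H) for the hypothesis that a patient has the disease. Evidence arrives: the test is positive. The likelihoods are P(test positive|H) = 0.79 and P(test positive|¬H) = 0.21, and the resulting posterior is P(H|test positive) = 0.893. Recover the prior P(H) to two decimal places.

P(H) = 0.69

Bayes' rule in odds form gives O(H|E) = O(H)·[P(E|H)/P(E|¬H)], hence O(H) = O(H|E)/LR.
Posterior odds = 0.893/(1−0.893) = 8.3458. LR = 0.79/0.21 = 3.7619.
Prior odds = 8.3458/3.7619 = 2.2185, so P(H) = 2.2185/(1+2.2185) ≈ 0.69.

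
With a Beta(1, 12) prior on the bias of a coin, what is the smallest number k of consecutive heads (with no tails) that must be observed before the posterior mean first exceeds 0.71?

k = 29

After k heads and 0 tails the posterior is Beta(1+k, 12), with mean (1+k)/(1+12+k).
Set (1+k)/(13+k) > 0.71 and solve: k > (0.71·13 − 1)/(1 − 0.71) = 28.379.
The smallest integer exceeding 28.379 is 29.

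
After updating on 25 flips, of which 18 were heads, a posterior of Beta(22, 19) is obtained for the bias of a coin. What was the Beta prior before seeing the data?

Beta(4, 12)

A Beta(a, b) prior with s successes and f failures in binomial data gives a Beta(a+s, b+f) posterior.
So a = 22 − 18 = 4 and b = 19 − 7 = 12.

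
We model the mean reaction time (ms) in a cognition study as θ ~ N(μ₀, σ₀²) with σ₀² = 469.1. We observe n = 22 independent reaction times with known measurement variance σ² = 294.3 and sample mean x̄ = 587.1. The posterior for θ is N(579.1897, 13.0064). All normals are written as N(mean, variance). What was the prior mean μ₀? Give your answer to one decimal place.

μ₀ = 301.8

The posterior mean is a precision-weighted average: μ_n = (τ₀μ₀ + τ_data·x̄)/(τ₀+τ_data), with τ₀=1/σ₀² and τ_data=n/σ².
Here τ₀ = 1/469.1 = 0.002132 and τ_data = 22/294.3 = 0.074754, so τ_n = 0.076886.
Rearranging for μ₀: μ₀ = (μ_n·τ_n − τ_data·x̄)/τ₀ = (579.1897·0.076886 − 0.074754·587.1) / 0.002132 = 0.643506/0.002132 ≈ 301.8.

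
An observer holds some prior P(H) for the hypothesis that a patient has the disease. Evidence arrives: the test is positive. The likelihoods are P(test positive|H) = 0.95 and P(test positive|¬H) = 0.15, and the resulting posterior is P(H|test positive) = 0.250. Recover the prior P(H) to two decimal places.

P(H) = 0.05

In odds form, posterior odds = prior odds × likelihood ratio, so prior odds = posterior odds ÷ LR.
Posterior odds = 0.250/(1−0.250) = 0.3333. LR = 0.95/0.15 = 6.3333.
Prior odds = 0.3333/6.3333 = 0.0526, so P(H) = 0.0526/(1+0.0526) ≈ 0.05.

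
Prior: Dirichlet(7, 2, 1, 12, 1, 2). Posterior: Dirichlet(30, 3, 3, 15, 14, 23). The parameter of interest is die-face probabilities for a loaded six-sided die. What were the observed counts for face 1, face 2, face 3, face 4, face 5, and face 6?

counts (23, 1, 2, 3, 13, 21)

For a Dirichlet(α) prior with multinomial counts c, the posterior is Dirichlet(α + c) componentwise.
Counts are posterior − prior componentwise: 30−7=23, 3−2=1, 3−1=2, 15−12=3, 14−1=13, 23−2=21.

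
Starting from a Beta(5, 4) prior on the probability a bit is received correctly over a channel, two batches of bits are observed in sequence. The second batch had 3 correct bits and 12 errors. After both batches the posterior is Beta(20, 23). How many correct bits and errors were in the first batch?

Because Beta–binomial updating is additive in the counts, the combined data contributed (α_post−α_prior, β_post−β_prior) successes and failures.
Total across both batches: 20−5=15 correct bits, 23−4=19 errors.
Subtract the second batch: 15−3=12 correct bits and 19−12=7 errors.

12 correct bits and 7 errors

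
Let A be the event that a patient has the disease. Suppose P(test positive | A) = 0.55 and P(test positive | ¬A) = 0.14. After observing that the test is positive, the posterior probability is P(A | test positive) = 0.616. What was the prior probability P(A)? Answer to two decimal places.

P(A) = 0.29

Bayes' rule in odds form gives O(A|E) = O(A)·[P(E|A)/P(E|¬A)], hence O(A) = O(A|E)/LR.
Posterior odds = 0.616/(1−0.616) = 1.6042. LR = 0.55/0.14 = 3.9286.
Prior odds = 1.6042/3.9286 = 0.4083, so P(A) = 0.4083/(1+0.4083) ≈ 0.29.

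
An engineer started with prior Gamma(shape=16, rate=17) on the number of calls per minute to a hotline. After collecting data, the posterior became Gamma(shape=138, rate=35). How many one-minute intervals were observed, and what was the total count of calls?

n = 18 one-minute intervals with total 122 calls

Gamma–Poisson conjugacy: posterior shape = α + Σxᵢ, posterior rate = β + n.
Matching: Σxᵢ = 138 − 16 = 122 and n = 35 − 17 = 18.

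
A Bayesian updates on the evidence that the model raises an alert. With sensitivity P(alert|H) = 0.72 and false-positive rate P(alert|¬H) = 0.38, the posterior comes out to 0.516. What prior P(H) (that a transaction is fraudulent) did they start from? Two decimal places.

P(H) = 0.36

In odds form, posterior odds = prior odds × likelihood ratio, so prior odds = posterior odds ÷ LR.
Posterior odds = 0.516/(1−0.516) = 1.0661. LR = 0.72/0.38 = 1.8947.
Prior odds = 1.0661/1.8947 = 0.5627, so P(H) = 0.5627/(1+0.5627) ≈ 0.36.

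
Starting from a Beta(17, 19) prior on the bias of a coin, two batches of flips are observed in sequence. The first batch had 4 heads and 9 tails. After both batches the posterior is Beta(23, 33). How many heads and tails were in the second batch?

2 heads and 5 tails

Sequential conjugate updates are equivalent to a single update on the pooled data, so total successes = posterior α − prior α and total failures = posterior β − prior β.
Total across both batches: 23−17=6 heads, 33−19=14 tails.
Subtract the first batch: 6−4=2 heads and 14−9=5 tails.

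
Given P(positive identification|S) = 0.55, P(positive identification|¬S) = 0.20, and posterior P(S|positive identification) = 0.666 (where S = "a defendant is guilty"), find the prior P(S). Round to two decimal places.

P(S) = 0.42

In odds form, posterior odds = prior odds × likelihood ratio, so prior odds = posterior odds ÷ LR.
Posterior odds = 0.666/(1−0.666) = 1.9940. LR = 0.55/0.20 = 2.7500.
Prior odds = 1.9940/2.7500 = 0.7251, so P(S) = 0.7251/(1+0.7251) ≈ 0.42.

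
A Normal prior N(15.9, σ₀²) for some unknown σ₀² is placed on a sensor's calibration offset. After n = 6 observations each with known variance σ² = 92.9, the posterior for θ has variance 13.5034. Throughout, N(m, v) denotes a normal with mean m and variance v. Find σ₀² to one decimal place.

For the Normal–Normal model with known σ², precisions add: τ_n = τ₀ + n/σ².
So 1/σ₀² = 1/13.5034 − 6/92.9 = 0.074055 − 0.064586 = 0.009469.
Hence σ₀² = 1/0.009469 ≈ 105.6.

σ₀² = 105.6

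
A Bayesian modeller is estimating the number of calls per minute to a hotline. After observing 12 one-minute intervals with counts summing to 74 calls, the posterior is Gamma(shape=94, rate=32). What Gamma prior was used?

Gamma(shape=20, rate=20)

Gamma–Poisson conjugacy: posterior shape = α + Σxᵢ, posterior rate = β + n.
So α = 94 − 74 = 20 and β = 32 − 12 = 20.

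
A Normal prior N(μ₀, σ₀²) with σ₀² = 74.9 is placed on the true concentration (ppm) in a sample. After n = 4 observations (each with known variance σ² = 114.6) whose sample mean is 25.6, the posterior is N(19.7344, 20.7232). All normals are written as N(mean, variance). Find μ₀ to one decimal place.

The posterior mean is a precision-weighted average: μ_n = (τ₀μ₀ + τ_data·x̄)/(τ₀+τ_data), with τ₀=1/σ₀² and τ_data=n/σ².
Here τ₀ = 1/74.9 = 0.013351 and τ_data = 4/114.6 = 0.034904, so τ_n = 0.048255.
Rearranging for μ₀: μ₀ = (μ_n·τ_n − τ_data·x̄)/τ₀ = (19.7344·0.048255 − 0.034904·25.6) / 0.013351 = 0.058741/0.013351 ≈ 4.4.

μ₀ = 4.4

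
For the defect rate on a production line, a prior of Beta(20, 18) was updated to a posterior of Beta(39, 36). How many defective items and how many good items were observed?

A Beta(α, β) prior with s successes and f failures in binomial data gives a Beta(α+s, β+f) posterior.
Match parameters: s=39−20=19, f=36−18=18.

19 defective items and 18 good items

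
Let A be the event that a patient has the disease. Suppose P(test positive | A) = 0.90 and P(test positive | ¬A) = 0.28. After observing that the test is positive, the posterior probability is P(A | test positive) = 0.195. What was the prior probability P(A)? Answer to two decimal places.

Bayes' rule in odds form gives O(A|E) = O(A)·[P(E|A)/P(E|¬A)], hence O(A) = O(A|E)/LR.
Posterior odds = 0.195/(1−0.195) = 0.2422. LR = 0.90/0.28 = 3.2143.
Prior odds = 0.2422/3.2143 = 0.0754, so P(A) = 0.0754/(1+0.0754) ≈ 0.07.

P(A) = 0.07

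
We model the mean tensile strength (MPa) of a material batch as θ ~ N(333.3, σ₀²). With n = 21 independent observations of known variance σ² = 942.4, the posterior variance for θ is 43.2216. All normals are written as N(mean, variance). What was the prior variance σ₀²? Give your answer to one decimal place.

Posterior precision equals prior precision plus data precision: 1/σ_n² = 1/σ₀² + n/σ².
So 1/σ₀² = 1/43.2216 − 21/942.4 = 0.023137 − 0.022284 = 0.000853.
Hence σ₀² = 1/0.000853 ≈ 1172.3.

σ₀² = 1172.3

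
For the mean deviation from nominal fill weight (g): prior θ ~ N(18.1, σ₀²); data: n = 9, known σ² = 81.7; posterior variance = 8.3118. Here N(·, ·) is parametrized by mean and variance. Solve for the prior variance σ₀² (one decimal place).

For the Normal–Normal model with known σ², precisions add: τ_n = τ₀ + n/σ².
So 1/σ₀² = 1/8.3118 − 9/81.7 = 0.120311 − 0.110159 = 0.010152.
Hence σ₀² = 1/0.010152 ≈ 98.5.

σ₀² = 98.5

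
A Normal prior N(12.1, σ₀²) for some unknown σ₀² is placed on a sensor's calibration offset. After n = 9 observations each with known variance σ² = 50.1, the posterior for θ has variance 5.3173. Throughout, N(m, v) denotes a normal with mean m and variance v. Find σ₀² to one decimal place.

σ₀² = 118.7

Posterior precision equals prior precision plus data precision: 1/σ_n² = 1/σ₀² + n/σ².
So 1/σ₀² = 1/5.3173 − 9/50.1 = 0.188065 − 0.179641 = 0.008424.
Hence σ₀² = 1/0.008424 ≈ 118.7.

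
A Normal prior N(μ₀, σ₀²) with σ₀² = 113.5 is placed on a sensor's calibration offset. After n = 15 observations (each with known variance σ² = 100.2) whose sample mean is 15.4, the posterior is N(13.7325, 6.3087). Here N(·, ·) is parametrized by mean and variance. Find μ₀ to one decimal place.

μ₀ = -14.6

With known observation variance, the Normal–Normal posterior has precision τ_n = τ₀ + n/σ² and mean μ_n = (τ₀μ₀ + (n/σ²)x̄)/τ_n.
Here τ₀ = 1/113.5 = 0.008811 and τ_data = 15/100.2 = 0.149701, so τ_n = 0.158512.
Rearranging for μ₀: μ₀ = (μ_n·τ_n − τ_data·x̄)/τ₀ = (13.7325·0.158512 − 0.149701·15.4) / 0.008811 = -0.128629/0.008811 ≈ -14.6.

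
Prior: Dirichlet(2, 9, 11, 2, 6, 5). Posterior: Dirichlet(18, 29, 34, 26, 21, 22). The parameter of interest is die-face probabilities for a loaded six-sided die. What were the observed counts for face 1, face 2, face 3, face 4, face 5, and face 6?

For a Dirichlet(α) prior with multinomial counts c, the posterior is Dirichlet(α + c) componentwise.
Counts are posterior − prior componentwise: 18−2=16, 29−9=20, 34−11=23, 26−2=24, 21−6=15, 22−5=17.

counts (16, 20, 23, 24, 15, 17)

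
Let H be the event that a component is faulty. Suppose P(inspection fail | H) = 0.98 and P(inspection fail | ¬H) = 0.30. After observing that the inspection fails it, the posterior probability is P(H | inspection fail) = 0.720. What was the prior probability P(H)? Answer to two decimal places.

P(H) = 0.44

Bayes' rule in odds form gives O(H|E) = O(H)·[P(E|H)/P(E|¬H)], hence O(H) = O(H|E)/LR.
Posterior odds = 0.720/(1−0.720) = 2.5714. LR = 0.98/0.30 = 3.2667.
Prior odds = 2.5714/3.2667 = 0.7872, so P(H) = 0.7872/(1+0.7872) ≈ 0.44.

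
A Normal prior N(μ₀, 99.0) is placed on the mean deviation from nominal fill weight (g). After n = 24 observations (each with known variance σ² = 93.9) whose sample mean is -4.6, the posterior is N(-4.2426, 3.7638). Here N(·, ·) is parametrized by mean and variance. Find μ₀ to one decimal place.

The posterior mean is a precision-weighted average: μ_n = (τ₀μ₀ + τ_data·x̄)/(τ₀+τ_data), with τ₀=1/σ₀² and τ_data=n/σ².
Here τ₀ = 1/99.0 = 0.010101 and τ_data = 24/93.9 = 0.255591, so τ_n = 0.265692.
Rearranging for μ₀: μ₀ = (μ_n·τ_n − τ_data·x̄)/τ₀ = (-4.2426·0.265692 − 0.255591·-4.6) / 0.010101 = 0.048494/0.010101 ≈ 4.8.

μ₀ = 4.8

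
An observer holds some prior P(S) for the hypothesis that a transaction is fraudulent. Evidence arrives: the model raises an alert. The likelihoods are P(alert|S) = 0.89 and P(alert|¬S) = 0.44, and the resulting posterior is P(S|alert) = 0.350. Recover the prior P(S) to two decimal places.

In odds form, posterior odds = prior odds × likelihood ratio, so prior odds = posterior odds ÷ LR.
Posterior odds = 0.350/(1−0.350) = 0.5385. LR = 0.89/0.44 = 2.0227.
Prior odds = 0.5385/2.0227 = 0.2662, so P(S) = 0.2662/(1+0.2662) ≈ 0.21.

P(S) = 0.21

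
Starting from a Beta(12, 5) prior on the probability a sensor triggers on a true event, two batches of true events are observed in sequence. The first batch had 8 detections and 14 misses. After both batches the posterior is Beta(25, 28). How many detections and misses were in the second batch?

Because Beta–binomial updating is additive in the counts, the combined data contributed (α_post−α_prior, β_post−β_prior) successes and failures.
Total across both batches: 25−12=13 detections, 28−5=23 misses.
Subtract the first batch: 13−8=5 detections and 23−14=9 misses.

5 detections and 9 misses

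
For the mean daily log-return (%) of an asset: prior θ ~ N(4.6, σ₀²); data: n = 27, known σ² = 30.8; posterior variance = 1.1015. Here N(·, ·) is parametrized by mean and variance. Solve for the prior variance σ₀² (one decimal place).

For the Normal–Normal model with known σ², precisions add: τ_n = τ₀ + n/σ².
So 1/σ₀² = 1/1.1015 − 27/30.8 = 0.907853 − 0.876623 = 0.031230.
Hence σ₀² = 1/0.031230 ≈ 32.0.

σ₀² = 32.0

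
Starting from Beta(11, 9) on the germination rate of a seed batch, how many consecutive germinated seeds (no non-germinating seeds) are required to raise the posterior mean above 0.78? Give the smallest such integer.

After k germinated seeds and 0 non-germinating seeds the posterior is Beta(11+k, 9), with mean (11+k)/(11+9+k).
Set (11+k)/(20+k) > 0.78 and solve: k > (0.78·20 − 11)/(1 − 0.78) = 20.909.
The smallest integer exceeding 20.909 is 21.

k = 21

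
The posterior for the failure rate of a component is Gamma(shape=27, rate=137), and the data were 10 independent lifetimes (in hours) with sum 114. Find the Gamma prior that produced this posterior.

Gamma(shape=17, rate=23)

For an exponential likelihood with a Gamma(α, β) prior on the rate, n observations with total T give posterior Gamma(α+n, β+T).
So α = 27 − 10 = 17 and β = 137 − 114 = 23.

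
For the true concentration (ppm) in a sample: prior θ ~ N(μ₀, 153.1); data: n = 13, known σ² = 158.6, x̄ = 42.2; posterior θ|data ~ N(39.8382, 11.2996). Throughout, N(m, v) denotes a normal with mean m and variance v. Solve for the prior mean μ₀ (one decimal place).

The posterior mean is a precision-weighted average: μ_n = (τ₀μ₀ + τ_data·x̄)/(τ₀+τ_data), with τ₀=1/σ₀² and τ_data=n/σ².
Here τ₀ = 1/153.1 = 0.006532 and τ_data = 13/158.6 = 0.081967, so τ_n = 0.088499.
Rearranging for μ₀: μ₀ = (μ_n·τ_n − τ_data·x̄)/τ₀ = (39.8382·0.088499 − 0.081967·42.2) / 0.006532 = 0.066633/0.006532 ≈ 10.2.

μ₀ = 10.2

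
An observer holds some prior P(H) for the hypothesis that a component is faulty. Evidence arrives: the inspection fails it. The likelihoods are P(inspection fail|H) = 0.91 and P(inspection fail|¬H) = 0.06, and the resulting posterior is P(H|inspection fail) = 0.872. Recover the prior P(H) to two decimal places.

In odds form, posterior odds = prior odds × likelihood ratio, so prior odds = posterior odds ÷ LR.
Posterior odds = 0.872/(1−0.872) = 6.8125. LR = 0.91/0.06 = 15.1667.
Prior odds = 6.8125/15.1667 = 0.4492, so P(H) = 0.4492/(1+0.4492) ≈ 0.31.

P(H) = 0.31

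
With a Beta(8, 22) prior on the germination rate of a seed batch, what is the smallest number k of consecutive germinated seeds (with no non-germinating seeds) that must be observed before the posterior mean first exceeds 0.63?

After k germinated seeds and 0 non-germinating seeds the posterior is Beta(8+k, 22), with mean (8+k)/(8+22+k).
Set (8+k)/(30+k) > 0.63 and solve: k > (0.63·30 − 8)/(1 − 0.63) = 29.459.
The smallest integer exceeding 29.459 is 30, and checking k=30: (38)/(60) = 0.6333 > 0.63.

k = 30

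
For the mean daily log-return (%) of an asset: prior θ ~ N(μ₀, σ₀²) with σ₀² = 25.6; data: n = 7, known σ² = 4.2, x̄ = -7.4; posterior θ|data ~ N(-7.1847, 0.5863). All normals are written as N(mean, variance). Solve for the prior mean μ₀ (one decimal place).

μ₀ = 2.0

With known observation variance, the Normal–Normal posterior has precision τ_n = τ₀ + n/σ² and mean μ_n = (τ₀μ₀ + (n/σ²)x̄)/τ_n.
Here τ₀ = 1/25.6 = 0.039062 and τ_data = 7/4.2 = 1.666667, so τ_n = 1.705729.
Rearranging for μ₀: μ₀ = (μ_n·τ_n − τ_data·x̄)/τ₀ = (-7.1847·1.705729 − 1.666667·-7.4) / 0.039062 = 0.078185/0.039062 ≈ 2.0.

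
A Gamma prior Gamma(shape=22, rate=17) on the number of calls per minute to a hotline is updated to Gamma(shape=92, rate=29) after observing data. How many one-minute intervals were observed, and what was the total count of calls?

n = 12 one-minute intervals with total 70 calls

Gamma–Poisson conjugacy: posterior shape = α + Σxᵢ, posterior rate = β + n.
Matching: Σxᵢ = 92 − 22 = 70 and n = 29 − 17 = 12.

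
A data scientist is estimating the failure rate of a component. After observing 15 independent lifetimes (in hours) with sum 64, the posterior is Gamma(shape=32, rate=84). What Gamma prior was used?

Gamma(shape=17, rate=20)

Gamma–exponential conjugacy: posterior shape = α + n, posterior rate = β + Σtᵢ.
So α = 32 − 15 = 17 and β = 84 − 64 = 20.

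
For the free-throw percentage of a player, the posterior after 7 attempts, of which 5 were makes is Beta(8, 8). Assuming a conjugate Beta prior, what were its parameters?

Beta(3, 6)

A Beta(α, β) prior with s successes and f failures in binomial data gives a Beta(α+s, β+f) posterior.
Subtract the data counts: 8−5=3, 8−2=6.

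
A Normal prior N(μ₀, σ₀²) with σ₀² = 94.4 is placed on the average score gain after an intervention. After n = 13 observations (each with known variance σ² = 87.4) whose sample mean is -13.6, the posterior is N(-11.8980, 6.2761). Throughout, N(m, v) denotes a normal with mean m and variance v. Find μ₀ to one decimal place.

μ₀ = 12.0

With known observation variance, the Normal–Normal posterior has precision τ_n = τ₀ + n/σ² and mean μ_n = (τ₀μ₀ + (n/σ²)x̄)/τ_n.
Here τ₀ = 1/94.4 = 0.010593 and τ_data = 13/87.4 = 0.148741, so τ_n = 0.159334.
Rearranging for μ₀: μ₀ = (μ_n·τ_n − τ_data·x̄)/τ₀ = (-11.8980·0.159334 − 0.148741·-13.6) / 0.010593 = 0.127122/0.010593 ≈ 12.0.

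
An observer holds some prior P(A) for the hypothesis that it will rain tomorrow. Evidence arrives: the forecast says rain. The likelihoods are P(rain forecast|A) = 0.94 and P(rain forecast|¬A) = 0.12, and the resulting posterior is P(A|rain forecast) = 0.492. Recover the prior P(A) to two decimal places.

In odds form, posterior odds = prior odds × likelihood ratio, so prior odds = posterior odds ÷ LR.
Posterior odds = 0.492/(1−0.492) = 0.9685. LR = 0.94/0.12 = 7.8333.
Prior odds = 0.9685/7.8333 = 0.1236, so P(A) = 0.1236/(1+0.1236) ≈ 0.11.

P(A) = 0.11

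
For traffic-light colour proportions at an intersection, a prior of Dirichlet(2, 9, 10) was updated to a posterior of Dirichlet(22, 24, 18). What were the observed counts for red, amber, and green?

For a Dirichlet(α) prior with multinomial counts c, the posterior is Dirichlet(α + c) componentwise.
Counts are posterior − prior componentwise: 22−2=20, 24−9=15, 18−10=8.

counts (20, 15, 8)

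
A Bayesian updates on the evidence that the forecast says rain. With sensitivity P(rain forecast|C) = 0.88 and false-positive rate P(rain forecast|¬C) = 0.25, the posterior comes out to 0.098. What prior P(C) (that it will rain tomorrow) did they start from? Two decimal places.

P(C) = 0.03

Bayes' rule in odds form gives O(C|E) = O(C)·[P(E|C)/P(E|¬C)], hence O(C) = O(C|E)/LR.
Posterior odds = 0.098/(1−0.098) = 0.1086. LR = 0.88/0.25 = 3.5200.
Prior odds = 0.1086/3.5200 = 0.0309, so P(C) = 0.0309/(1+0.0309) ≈ 0.03.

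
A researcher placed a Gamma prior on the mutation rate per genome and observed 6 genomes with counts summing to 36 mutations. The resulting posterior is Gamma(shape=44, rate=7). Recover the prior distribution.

Gamma–Poisson conjugacy: posterior shape = α + Σxᵢ, posterior rate = β + n.
So α = 44 − 36 = 8 and β = 7 − 6 = 1.

Gamma(shape=8, rate=1)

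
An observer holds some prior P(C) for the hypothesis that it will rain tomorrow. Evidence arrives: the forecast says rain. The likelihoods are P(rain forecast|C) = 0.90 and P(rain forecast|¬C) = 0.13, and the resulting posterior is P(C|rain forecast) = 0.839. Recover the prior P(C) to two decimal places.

P(C) = 0.43

In odds form, posterior odds = prior odds × likelihood ratio, so prior odds = posterior odds ÷ LR.
Posterior odds = 0.839/(1−0.839) = 5.2112. LR = 0.90/0.13 = 6.9231.
Prior odds = 5.2112/6.9231 = 0.7527, so P(C) = 0.7527/(1+0.7527) ≈ 0.43.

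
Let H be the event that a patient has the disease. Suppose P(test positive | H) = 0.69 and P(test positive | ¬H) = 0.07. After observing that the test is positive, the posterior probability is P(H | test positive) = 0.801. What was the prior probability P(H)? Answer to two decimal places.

P(H) = 0.29

Bayes' rule in odds form gives O(H|E) = O(H)·[P(E|H)/P(E|¬H)], hence O(H) = O(H|E)/LR.
Posterior odds = 0.801/(1−0.801) = 4.0251. LR = 0.69/0.07 = 9.8571.
Prior odds = 4.0251/9.8571 = 0.4083, so P(H) = 0.4083/(1+0.4083) ≈ 0.29.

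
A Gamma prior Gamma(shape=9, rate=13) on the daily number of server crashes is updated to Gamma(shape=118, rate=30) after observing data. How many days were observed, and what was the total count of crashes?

n = 17 days with total 109 crashes

A Gamma(α, β) prior (rate parametrization) on a Poisson rate with n observations summing to S gives posterior Gamma(α+S, β+n).
Matching: Σxᵢ = 118 − 9 = 109 and n = 30 − 13 = 17.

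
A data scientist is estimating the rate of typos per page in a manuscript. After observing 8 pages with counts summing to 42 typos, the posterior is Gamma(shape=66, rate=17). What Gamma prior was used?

Gamma(shape=24, rate=9)

A Gamma(α, β) prior (rate parametrization) on a Poisson rate with n observations summing to S gives posterior Gamma(α+S, β+n).
So α = 66 − 42 = 24 and β = 17 − 8 = 9.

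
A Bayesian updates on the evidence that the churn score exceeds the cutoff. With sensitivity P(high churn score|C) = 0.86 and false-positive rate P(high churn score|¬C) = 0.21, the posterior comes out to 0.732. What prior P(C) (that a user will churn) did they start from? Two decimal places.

Bayes' rule in odds form gives O(C|E) = O(C)·[P(E|C)/P(E|¬C)], hence O(C) = O(C|E)/LR.
Posterior odds = 0.732/(1−0.732) = 2.7313. LR = 0.86/0.21 = 4.0952.
Prior odds = 2.7313/4.0952 = 0.6670, so P(C) = 0.6670/(1+0.6670) ≈ 0.40.

P(C) = 0.40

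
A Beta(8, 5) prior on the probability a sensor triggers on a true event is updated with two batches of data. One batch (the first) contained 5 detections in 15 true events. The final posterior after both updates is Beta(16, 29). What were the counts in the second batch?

Sequential conjugate updates are equivalent to a single update on the pooled data, so total successes = posterior α − prior α and total failures = posterior β − prior β.
Total across both batches: 16−8=8 detections, 29−5=24 misses.
Subtract the first batch: 8−5=3 detections and 24−10=14 misses.

3 detections and 14 misses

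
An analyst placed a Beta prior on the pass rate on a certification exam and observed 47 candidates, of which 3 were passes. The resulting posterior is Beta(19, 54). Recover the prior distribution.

A Beta(a, b) prior with s successes and f failures in binomial data gives a Beta(a+s, b+f) posterior.
So a = 19 − 3 = 16 and b = 54 − 44 = 10.

Beta(16, 10)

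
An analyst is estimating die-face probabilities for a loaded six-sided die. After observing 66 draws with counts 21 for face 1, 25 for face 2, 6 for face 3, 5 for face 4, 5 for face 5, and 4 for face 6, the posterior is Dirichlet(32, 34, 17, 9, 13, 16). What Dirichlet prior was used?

Dirichlet(11, 9, 11, 4, 8, 12)

For a Dirichlet(α) prior with multinomial counts c, the posterior is Dirichlet(α + c) componentwise.
Subtract each count from the matching posterior parameter: 32−21=11, 34−25=9, 17−6=11, 9−5=4, 13−5=8, 16−4=12.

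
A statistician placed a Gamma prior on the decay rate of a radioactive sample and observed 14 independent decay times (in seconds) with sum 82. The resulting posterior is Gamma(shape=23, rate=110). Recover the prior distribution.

Gamma(shape=9, rate=28)

Gamma–exponential conjugacy: posterior shape = α + n, posterior rate = β + Σtᵢ.
So α = 23 − 14 = 9 and β = 110 − 82 = 28.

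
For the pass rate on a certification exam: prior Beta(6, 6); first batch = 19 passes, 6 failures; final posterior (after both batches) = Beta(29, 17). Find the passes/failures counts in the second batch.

Sequential conjugate updates are equivalent to a single update on the pooled data, so total successes = posterior α − prior α and total failures = posterior β − prior β.
Total across both batches: 29−6=23 passes, 17−6=11 failures.
Subtract the first batch: 23−19=4 passes and 11−6=5 failures.

4 passes and 5 failures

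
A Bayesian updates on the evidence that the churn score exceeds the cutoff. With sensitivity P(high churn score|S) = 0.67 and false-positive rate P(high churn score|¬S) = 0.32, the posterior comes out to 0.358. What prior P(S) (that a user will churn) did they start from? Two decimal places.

Bayes' rule in odds form gives O(S|E) = O(S)·[P(E|S)/P(E|¬S)], hence O(S) = O(S|E)/LR.
Posterior odds = 0.358/(1−0.358) = 0.5576. LR = 0.67/0.32 = 2.0938.
Prior odds = 0.5576/2.0938 = 0.2663, so P(S) = 0.2663/(1+0.2663) ≈ 0.21.

P(S) = 0.21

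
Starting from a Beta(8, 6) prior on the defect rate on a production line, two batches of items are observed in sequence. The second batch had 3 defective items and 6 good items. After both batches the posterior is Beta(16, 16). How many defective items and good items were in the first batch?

Because Beta–binomial updating is additive in the counts, the combined data contributed (α_post−α_prior, β_post−β_prior) successes and failures.
Total across both batches: 16−8=8 defective items, 16−6=10 good items.
Subtract the second batch: 8−3=5 defective items and 10−6=4 good items.

5 defective items and 4 good items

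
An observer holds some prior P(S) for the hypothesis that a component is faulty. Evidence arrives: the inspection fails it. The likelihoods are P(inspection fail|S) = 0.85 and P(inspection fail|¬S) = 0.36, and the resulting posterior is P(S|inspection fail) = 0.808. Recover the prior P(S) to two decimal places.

P(S) = 0.64

In odds form, posterior odds = prior odds × likelihood ratio, so prior odds = posterior odds ÷ LR.
Posterior odds = 0.808/(1−0.808) = 4.2083. LR = 0.85/0.36 = 2.3611.
Prior odds = 4.2083/2.3611 = 1.7823, so P(S) = 1.7823/(1+1.7823) ≈ 0.64.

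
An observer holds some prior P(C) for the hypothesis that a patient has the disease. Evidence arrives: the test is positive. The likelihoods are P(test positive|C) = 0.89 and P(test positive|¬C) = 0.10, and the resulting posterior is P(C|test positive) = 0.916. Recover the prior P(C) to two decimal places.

In odds form, posterior odds = prior odds × likelihood ratio, so prior odds = posterior odds ÷ LR.
Posterior odds = 0.916/(1−0.916) = 10.9048. LR = 0.89/0.10 = 8.9000.
Prior odds = 10.9048/8.9000 = 1.2253, so P(C) = 1.2253/(1+1.2253) ≈ 0.55.

P(C) = 0.55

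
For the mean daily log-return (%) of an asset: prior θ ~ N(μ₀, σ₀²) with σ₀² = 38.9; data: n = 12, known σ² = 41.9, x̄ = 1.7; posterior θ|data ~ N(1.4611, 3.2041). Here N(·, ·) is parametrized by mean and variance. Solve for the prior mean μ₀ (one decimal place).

The posterior mean is a precision-weighted average: μ_n = (τ₀μ₀ + τ_data·x̄)/(τ₀+τ_data), with τ₀=1/σ₀² and τ_data=n/σ².
Here τ₀ = 1/38.9 = 0.025707 and τ_data = 12/41.9 = 0.286396, so τ_n = 0.312103.
Rearranging for μ₀: μ₀ = (μ_n·τ_n − τ_data·x̄)/τ₀ = (1.4611·0.312103 − 0.286396·1.7) / 0.025707 = -0.030860/0.025707 ≈ -1.2.

μ₀ = -1.2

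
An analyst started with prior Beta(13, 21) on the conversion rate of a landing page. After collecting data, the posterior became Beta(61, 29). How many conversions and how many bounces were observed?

48 conversions and 8 bounces

Beta is conjugate to the binomial likelihood: posterior = Beta(a+s, b+f).
So s = 61 − 13 = 48 and f = 29 − 21 = 8.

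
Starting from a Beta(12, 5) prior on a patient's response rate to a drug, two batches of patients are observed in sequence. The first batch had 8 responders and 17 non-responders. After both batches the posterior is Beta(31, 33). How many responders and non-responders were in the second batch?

Because Beta–binomial updating is additive in the counts, the combined data contributed (α_post−α_prior, β_post−β_prior) successes and failures.
Total across both batches: 31−12=19 responders, 33−5=28 non-responders.
Subtract the first batch: 19−8=11 responders and 28−17=11 non-responders.

11 responders and 11 non-responders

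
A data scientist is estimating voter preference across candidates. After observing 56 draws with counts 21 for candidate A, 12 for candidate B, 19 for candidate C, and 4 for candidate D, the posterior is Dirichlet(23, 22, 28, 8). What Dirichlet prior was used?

For a Dirichlet(α) prior with multinomial counts c, the posterior is Dirichlet(α + c) componentwise.
Subtract each count from the matching posterior parameter: 23−21=2, 22−12=10, 28−19=9, 8−4=4.

Dirichlet(2, 10, 9, 4)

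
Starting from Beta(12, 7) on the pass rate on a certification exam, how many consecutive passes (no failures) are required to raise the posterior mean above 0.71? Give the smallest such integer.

k = 6

After k passes and 0 failures the posterior is Beta(12+k, 7), with mean (12+k)/(12+7+k).
Set (12+k)/(19+k) > 0.71 and solve: k > (0.71·19 − 12)/(1 − 0.71) = 5.138.
The smallest integer exceeding 5.138 is 6.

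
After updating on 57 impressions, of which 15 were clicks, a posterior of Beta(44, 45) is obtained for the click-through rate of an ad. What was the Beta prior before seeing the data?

Beta(29, 3)

Under Beta–binomial conjugacy the posterior parameters are (α+s, β+f).
So α = 44 − 15 = 29 and β = 45 − 42 = 3.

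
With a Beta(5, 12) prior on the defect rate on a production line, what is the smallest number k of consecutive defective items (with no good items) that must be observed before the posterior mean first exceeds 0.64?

k = 17

After k defective items and 0 good items the posterior is Beta(5+k, 12), with mean (5+k)/(5+12+k).
Set (5+k)/(17+k) > 0.64 and solve: k > (0.64·17 − 5)/(1 − 0.64) = 16.333.
The smallest integer exceeding 16.333 is 17, and checking k=17: (22)/(34) = 0.6471 > 0.64.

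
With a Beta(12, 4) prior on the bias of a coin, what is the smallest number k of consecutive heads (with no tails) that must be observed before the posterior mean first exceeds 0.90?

k = 25

After k heads and 0 tails the posterior is Beta(12+k, 4), with mean (12+k)/(12+4+k).
Set (12+k)/(16+k) > 0.90 and solve: k > (0.90·16 − 12)/(1 − 0.90) = 24.000.
The smallest integer exceeding 24.000 is 25.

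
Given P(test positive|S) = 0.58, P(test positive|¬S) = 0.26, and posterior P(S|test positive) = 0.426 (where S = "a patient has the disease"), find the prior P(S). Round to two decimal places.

P(S) = 0.25

Bayes' rule in odds form gives O(S|E) = O(S)·[P(E|S)/P(E|¬S)], hence O(S) = O(S|E)/LR.
Posterior odds = 0.426/(1−0.426) = 0.7422. LR = 0.58/0.26 = 2.2308.
Prior odds = 0.7422/2.2308 = 0.3327, so P(S) = 0.3327/(1+0.3327) ≈ 0.25.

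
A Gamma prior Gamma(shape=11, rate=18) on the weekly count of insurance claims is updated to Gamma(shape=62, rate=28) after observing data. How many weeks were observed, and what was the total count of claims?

n = 10 weeks with total 51 claims

Gamma–Poisson conjugacy: posterior shape = α + Σxᵢ, posterior rate = β + n.
Matching: Σxᵢ = 62 − 11 = 51 and n = 28 − 18 = 10.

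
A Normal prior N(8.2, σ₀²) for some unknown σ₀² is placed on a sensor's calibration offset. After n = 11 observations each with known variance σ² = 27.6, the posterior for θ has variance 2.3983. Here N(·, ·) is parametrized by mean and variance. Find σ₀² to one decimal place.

For the Normal–Normal model with known σ², precisions add: τ_n = τ₀ + n/σ².
So 1/σ₀² = 1/2.3983 − 11/27.6 = 0.416962 − 0.398551 = 0.018411.
Hence σ₀² = 1/0.018411 ≈ 54.3.

σ₀² = 54.3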